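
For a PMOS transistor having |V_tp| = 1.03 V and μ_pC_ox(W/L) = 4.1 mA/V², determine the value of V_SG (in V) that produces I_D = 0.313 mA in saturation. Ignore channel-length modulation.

In saturation I_D = ½ k_p (V_SG − |V_tp|)², so V_SG − |V_tp| = √(2 I_D / k_p) = √(2 × 0.313 / 4.1) = 0.391 V.
V_SG = 1.03 + 0.391 = 1.42 V.

V_SG = 1.42 V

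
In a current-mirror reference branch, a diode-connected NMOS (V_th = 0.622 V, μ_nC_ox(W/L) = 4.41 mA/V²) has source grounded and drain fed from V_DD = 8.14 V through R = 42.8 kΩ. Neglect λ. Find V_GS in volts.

With gate tied to drain, V_GS = V_DS ≥ V_GS − V_th, so the device is in saturation.
KCL at the drain: ½ k_n (V_GS − V_th)² = (V_DD − V_GS)/R.
Let x = V_GS − 0.622. Then 94.4 x² + x − 7.518 = 0, giving x = 0.277 V (positive root), so V_GS = 0.899 V.
I_D = (V_DD − V_GS)/R = (8.14 − 0.899) / 42.8 = 0.169 mA.

V_GS = 0.899 V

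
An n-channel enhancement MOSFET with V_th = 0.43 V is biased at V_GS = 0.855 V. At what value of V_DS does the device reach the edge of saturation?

The boundary between triode and saturation is V_DS = V_GS − V_th = V_ov.
V_ov = 0.855 − 0.43 = 0.425 V.

V_DS,sat = 0.425 V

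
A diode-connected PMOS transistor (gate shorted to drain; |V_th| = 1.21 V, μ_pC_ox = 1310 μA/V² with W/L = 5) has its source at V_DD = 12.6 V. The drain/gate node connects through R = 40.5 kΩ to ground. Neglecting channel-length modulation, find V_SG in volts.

V_SG = 1.50 V

With gate tied to drain, V_SG = V_SD ≥ V_SG − |V_th|, so the device is in saturation.
k_p = μ_pC_ox · (W/L) = 6.55 mA/V².
KCL at the drain: ½ k_p (V_SG − |V_th|)² = (V_DD − V_SG)/R.
Let x = V_SG − 1.21. Then 133 x² + x − 11.39 = 0, giving x = 0.289 V (positive root), so V_SG = 1.5 V.
I_D = (V_DD − V_SG)/R = (12.6 − 1.5) / 40.5 = 0.274 mA.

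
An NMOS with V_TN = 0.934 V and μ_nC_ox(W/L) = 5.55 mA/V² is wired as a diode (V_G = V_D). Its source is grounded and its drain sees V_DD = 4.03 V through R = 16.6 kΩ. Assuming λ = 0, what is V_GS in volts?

V_GS = 1.18 V

With gate tied to drain, V_GS = V_DS ≥ V_GS − V_TN, so the device is in saturation.
KCL at the drain: ½ k_n (V_GS − V_TN)² = (V_DD − V_GS)/R.
Let x = V_GS − 0.934. Then 46.1 x² + x − 3.096 = 0, giving x = 0.249 V (positive root), so V_GS = 1.18 V.
I_D = (V_DD − V_GS)/R = (4.03 − 1.18) / 16.6 = 0.172 mA.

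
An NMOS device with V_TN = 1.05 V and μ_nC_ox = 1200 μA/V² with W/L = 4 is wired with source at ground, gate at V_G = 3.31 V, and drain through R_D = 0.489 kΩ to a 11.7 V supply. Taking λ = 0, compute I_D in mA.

I_D = 12.3 mA

V_GS = V_G = 3.31 V, so V_ov = 3.31 − 1.05 = 2.26 V.
k_n = μ_nC_ox · (W/L) = 4.8 mA/V².
Assume saturation: I_D = ½ k_n V_ov² = 0.5 × 4.8 × 2.26² = 12.3 mA, giving V_DS = V_DD − I_D R_D = 11.7 − 12.3 × 0.489 = 5.71 V.
V_DS = 5.71 V ≥ V_ov = 2.26 V, confirming saturation.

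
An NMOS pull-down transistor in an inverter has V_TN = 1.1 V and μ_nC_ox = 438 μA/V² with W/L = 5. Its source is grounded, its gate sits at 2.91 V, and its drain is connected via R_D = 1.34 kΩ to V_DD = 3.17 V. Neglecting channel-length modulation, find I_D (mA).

V_GS = V_G = 2.91 V, so V_ov = 2.91 − 1.1 = 1.81 V.
k_n = μ_nC_ox · (W/L) = 2.19 mA/V².
Assume saturation: I_D = ½ k_n V_ov² = 0.5 × 2.19 × 1.81² = 3.59 mA, giving V_DS = V_DD − I_D R_D = 3.17 − 3.59 × 1.34 = -1.64 V.
But -1.64 V < V_ov = 1.81 V, so the device is actually in triode.
In triode I_D = k_n[V_ov V_DS − ½ V_DS²] and I_D = (V_DD − V_DS)/R_D. Equating: 1.47 V_DS² − 6.312 V_DS + 3.17 = 0, giving V_DS = 0.581 V (the root below V_ov).
I_D = (3.17 − 0.581) / 1.34 = 1.93 mA.

I_D = 1.93 mA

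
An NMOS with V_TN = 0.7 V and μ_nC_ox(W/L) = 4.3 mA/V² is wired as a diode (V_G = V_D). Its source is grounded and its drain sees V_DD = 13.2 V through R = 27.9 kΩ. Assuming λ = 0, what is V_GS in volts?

With gate tied to drain, V_GS = V_DS ≥ V_GS − V_TN, so the device is in saturation.
KCL at the drain: ½ k_n (V_GS − V_TN)² = (V_DD − V_GS)/R.
Let x = V_GS − 0.7. Then 60 x² + x − 12.5 = 0, giving x = 0.448 V (positive root), so V_GS = 1.15 V.
I_D = (V_DD − V_GS)/R = (13.2 − 1.15) / 27.9 = 0.432 mA.

V_GS = 1.15 V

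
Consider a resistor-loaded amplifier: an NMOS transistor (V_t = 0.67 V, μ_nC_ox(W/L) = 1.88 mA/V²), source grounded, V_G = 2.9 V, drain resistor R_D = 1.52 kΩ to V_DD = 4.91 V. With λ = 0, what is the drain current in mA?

I_D = 2.71 mA

V_GS = V_G = 2.9 V, so V_ov = 2.9 − 0.67 = 2.23 V.
Assume saturation: I_D = ½ k_n V_ov² = 0.5 × 1.88 × 2.23² = 4.67 mA, giving V_DS = V_DD − I_D R_D = 4.91 − 4.67 × 1.52 = -2.2 V.
But -2.2 V < V_ov = 2.23 V, so the device is actually in triode.
In triode I_D = k_n[V_ov V_DS − ½ V_DS²] and I_D = (V_DD − V_DS)/R_D. Equating: 1.43 V_DS² − 7.372 V_DS + 4.91 = 0, giving V_DS = 0.786 V (the root below V_ov).
I_D = (4.91 − 0.786) / 1.52 = 2.71 mA.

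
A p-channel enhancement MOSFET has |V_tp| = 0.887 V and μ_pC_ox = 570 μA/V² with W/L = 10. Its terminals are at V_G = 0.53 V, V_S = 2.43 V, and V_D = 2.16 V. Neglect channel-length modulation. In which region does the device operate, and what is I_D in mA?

V_SG = V_S − V_G = 2.43 − 0.53 = 1.9 V; V_SD = V_S − V_D = 2.43 − 2.16 = 0.27 V.
k_p = μ_pC_ox · (W/L) = 5.7 mA/V².
V_ov = V_SG − |V_tp| = 1.9 − 0.887 = 1.01 V.
Since V_SD = 0.27 V < V_ov = 1.01 V, the device is in the triode region.
I_D = k_p [V_ov · V_SD − ½ V_SD²] = 5.7 × [1.01 × 0.27 − 0.5 × 0.27²] = 1.35 mA.

Triode; I_D = 1.35 mA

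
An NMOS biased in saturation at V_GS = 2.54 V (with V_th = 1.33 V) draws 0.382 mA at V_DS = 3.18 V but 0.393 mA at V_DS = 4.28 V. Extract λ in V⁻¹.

λ = 0.0286 V⁻¹

With V_GS fixed, I_D ∝ (1 + λ V_DS) in saturation, so I_D2/I_D1 = (1 + λ V_DS2)/(1 + λ V_DS1).
0.393/0.382 = 1.029 = (1 + 4.28 λ)/(1 + 3.18 λ).
Solving: λ (I_D1 V_DS2 − I_D2 V_DS1) = I_D2 − I_D1, so λ = (0.393 − 0.382) / (0.382 × 4.28 − 0.393 × 3.18) = 0.011 / 0.385 = 0.0286 V⁻¹.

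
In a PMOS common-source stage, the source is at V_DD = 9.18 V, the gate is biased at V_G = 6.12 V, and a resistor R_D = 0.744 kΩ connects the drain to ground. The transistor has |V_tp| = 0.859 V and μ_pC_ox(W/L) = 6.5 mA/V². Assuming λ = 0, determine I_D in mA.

I_D = 11.0 mA

V_SG = V_DD − V_G = 9.18 − 6.12 = 3.06 V, so V_ov = 3.06 − 0.859 = 2.2 V.
Assume saturation: I_D = ½ k_p V_ov² = 0.5 × 6.5 × 2.2² = 15.7 mA, giving V_SD = V_DD − I_D R_D = 9.18 − 15.7 × 0.744 = -2.53 V.
But -2.53 V < V_ov = 2.2 V, so the device is actually in triode.
In triode I_D = k_p[V_ov V_SD − ½ V_SD²] and I_D = (V_DD − V_SD)/R_D. Equating: 2.42 V_SD² − 11.64 V_SD + 9.18 = 0, giving V_SD = 0.993 V (the root below V_ov).
I_D = (9.18 − 0.993) / 0.744 = 11 mA.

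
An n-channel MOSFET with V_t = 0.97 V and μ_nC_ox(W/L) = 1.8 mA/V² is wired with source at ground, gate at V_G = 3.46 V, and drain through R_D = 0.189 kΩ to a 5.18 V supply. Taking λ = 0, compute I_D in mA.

V_GS = V_G = 3.46 V, so V_ov = 3.46 − 0.97 = 2.49 V.
Assume saturation: I_D = ½ k_n V_ov² = 0.5 × 1.8 × 2.49² = 5.58 mA, giving V_DS = V_DD − I_D R_D = 5.18 − 5.58 × 0.189 = 4.13 V.
V_DS = 4.13 V ≥ V_ov = 2.49 V, confirming saturation.

I_D = 5.58 mA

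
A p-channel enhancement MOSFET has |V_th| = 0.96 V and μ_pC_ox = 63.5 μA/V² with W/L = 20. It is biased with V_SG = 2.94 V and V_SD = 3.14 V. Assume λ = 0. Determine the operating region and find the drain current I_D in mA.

k_p = μ_pC_ox · (W/L) = 1.27 mA/V².
V_ov = V_SG − |V_th| = 2.94 − 0.96 = 1.98 V.
Since V_SD = 3.14 V ≥ V_ov = 1.98 V, the device is in saturation.
I_D = ½ k_p V_ov² = 0.5 × 1.27 × 1.98² = 2.49 mA.

Saturation; I_D = 2.49 mA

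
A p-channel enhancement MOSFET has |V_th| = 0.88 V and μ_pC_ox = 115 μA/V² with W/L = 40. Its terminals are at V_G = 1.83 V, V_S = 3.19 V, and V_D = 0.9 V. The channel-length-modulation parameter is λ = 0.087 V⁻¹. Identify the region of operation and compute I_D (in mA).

V_SG = V_S − V_G = 3.19 − 1.83 = 1.36 V; V_SD = V_S − V_D = 3.19 − 0.9 = 2.29 V.
k_p = μ_pC_ox · (W/L) = 4.6 mA/V².
V_ov = V_SG − |V_th| = 1.36 − 0.88 = 0.48 V.
Since V_SD = 2.29 V ≥ V_ov = 0.48 V, the device is in saturation.
I_D = ½ k_p V_ov² (1 + λ V_SD) = 0.5 × 4.6 × 0.48² × (1 + 0.087 × 2.29) = 0.635 mA.

Saturation; I_D = 0.635 mA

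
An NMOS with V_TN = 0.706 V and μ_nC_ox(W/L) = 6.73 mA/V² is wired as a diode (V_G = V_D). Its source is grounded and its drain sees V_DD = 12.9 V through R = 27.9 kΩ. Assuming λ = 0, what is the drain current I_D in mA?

With gate tied to drain, V_GS = V_DS ≥ V_GS − V_TN, so the device is in saturation.
KCL at the drain: ½ k_n (V_GS − V_TN)² = (V_DD − V_GS)/R.
Let x = V_GS − 0.706. Then 93.9 x² + x − 12.19 = 0, giving x = 0.355 V (positive root), so V_GS = 1.06 V.
I_D = (V_DD − V_GS)/R = (12.9 − 1.06) / 27.9 = 0.424 mA.

I_D = 0.424 mA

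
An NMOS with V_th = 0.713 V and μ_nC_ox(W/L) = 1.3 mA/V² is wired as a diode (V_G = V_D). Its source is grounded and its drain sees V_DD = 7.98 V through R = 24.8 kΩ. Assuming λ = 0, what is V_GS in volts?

V_GS = 1.35 V

With gate tied to drain, V_GS = V_DS ≥ V_GS − V_th, so the device is in saturation.
KCL at the drain: ½ k_n (V_GS − V_th)² = (V_DD − V_GS)/R.
Let x = V_GS − 0.713. Then 16.1 x² + x − 7.267 = 0, giving x = 0.641 V (positive root), so V_GS = 1.35 V.
I_D = (V_DD − V_GS)/R = (7.98 − 1.35) / 24.8 = 0.267 mA.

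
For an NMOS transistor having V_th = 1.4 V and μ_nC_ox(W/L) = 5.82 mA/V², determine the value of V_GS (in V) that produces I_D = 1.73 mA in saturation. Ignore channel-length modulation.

In saturation I_D = ½ k_n (V_GS − V_th)², so V_GS − V_th = √(2 I_D / k_n) = √(2 × 1.73 / 5.82) = 0.771 V.
V_GS = 1.4 + 0.771 = 2.17 V.

V_GS = 2.17 V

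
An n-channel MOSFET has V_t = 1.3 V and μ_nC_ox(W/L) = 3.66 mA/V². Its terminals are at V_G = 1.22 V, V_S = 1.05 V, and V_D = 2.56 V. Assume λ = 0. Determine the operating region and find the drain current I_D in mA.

Cutoff; I_D = 0 mA

V_GS = V_G − V_S = 1.22 − 1.05 = 0.17 V; V_DS = V_D − V_S = 2.56 − 1.05 = 1.51 V.
V_GS = 0.17 V < V_t = 1.3 V, so the transistor is in cutoff.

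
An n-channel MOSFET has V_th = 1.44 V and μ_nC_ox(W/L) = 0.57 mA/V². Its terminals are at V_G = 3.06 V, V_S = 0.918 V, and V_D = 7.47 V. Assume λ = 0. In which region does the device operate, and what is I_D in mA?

V_GS = V_G − V_S = 3.06 − 0.918 = 2.14 V; V_DS = V_D − V_S = 7.47 − 0.918 = 6.55 V.
V_ov = V_GS − V_th = 2.14 − 1.44 = 0.702 V.
Since V_DS = 6.55 V ≥ V_ov = 0.702 V, the device is in saturation.
I_D = ½ k_n V_ov² = 0.5 × 0.57 × 0.702² = 0.14 mA.

Saturation; I_D = 0.140 mA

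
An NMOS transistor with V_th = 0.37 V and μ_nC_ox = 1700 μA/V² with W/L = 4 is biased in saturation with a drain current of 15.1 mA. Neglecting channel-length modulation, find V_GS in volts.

V_GS = 2.48 V

k_n = μ_nC_ox · (W/L) = 6.8 mA/V².
In saturation I_D = ½ k_n (V_GS − V_th)², so V_GS − V_th = √(2 I_D / k_n) = √(2 × 15.1 / 6.8) = 2.11 V.
V_GS = 0.37 + 2.11 = 2.48 V.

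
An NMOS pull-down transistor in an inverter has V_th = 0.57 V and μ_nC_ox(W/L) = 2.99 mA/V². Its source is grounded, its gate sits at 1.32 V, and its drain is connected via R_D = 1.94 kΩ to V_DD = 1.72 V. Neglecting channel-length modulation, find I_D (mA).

V_GS = V_G = 1.32 V, so V_ov = 1.32 − 0.57 = 0.75 V.
Assume saturation: I_D = ½ k_n V_ov² = 0.5 × 2.99 × 0.75² = 0.841 mA, giving V_DS = V_DD − I_D R_D = 1.72 − 0.841 × 1.94 = 0.0886 V.
But 0.0886 V < V_ov = 0.75 V, so the device is actually in triode.
In triode I_D = k_n[V_ov V_DS − ½ V_DS²] and I_D = (V_DD − V_DS)/R_D. Equating: 2.9 V_DS² − 5.35 V_DS + 1.72 = 0, giving V_DS = 0.415 V (the root below V_ov).
I_D = (1.72 − 0.415) / 1.94 = 0.673 mA.

I_D = 0.673 mA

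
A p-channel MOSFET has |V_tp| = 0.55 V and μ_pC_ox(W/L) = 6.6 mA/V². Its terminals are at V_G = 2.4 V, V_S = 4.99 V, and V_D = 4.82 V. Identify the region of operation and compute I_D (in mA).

Triode; I_D = 2.19 mA

V_SG = V_S − V_G = 4.99 − 2.4 = 2.59 V; V_SD = V_S − V_D = 4.99 − 4.82 = 0.17 V.
V_ov = V_SG − |V_tp| = 2.59 − 0.55 = 2.04 V.
Since V_SD = 0.17 V < V_ov = 2.04 V, the device is in the triode region.
I_D = k_p [V_ov · V_SD − ½ V_SD²] = 6.6 × [2.04 × 0.17 − 0.5 × 0.17²] = 2.19 mA.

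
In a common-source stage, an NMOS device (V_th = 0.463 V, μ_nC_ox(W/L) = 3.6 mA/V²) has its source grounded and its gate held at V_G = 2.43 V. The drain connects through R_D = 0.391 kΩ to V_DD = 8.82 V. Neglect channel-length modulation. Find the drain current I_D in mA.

I_D = 6.96 mA

V_GS = V_G = 2.43 V, so V_ov = 2.43 − 0.463 = 1.97 V.
Assume saturation: I_D = ½ k_n V_ov² = 0.5 × 3.6 × 1.97² = 6.96 mA, giving V_DS = V_DD − I_D R_D = 8.82 − 6.96 × 0.391 = 6.1 V.
V_DS = 6.1 V ≥ V_ov = 1.97 V, confirming saturation.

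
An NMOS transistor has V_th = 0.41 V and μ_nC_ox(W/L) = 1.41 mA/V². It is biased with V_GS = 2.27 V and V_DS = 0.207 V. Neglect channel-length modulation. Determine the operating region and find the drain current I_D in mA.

V_ov = V_GS − V_th = 2.27 − 0.41 = 1.86 V.
Since V_DS = 0.207 V < V_ov = 1.86 V, the device is in the triode region.
I_D = k_n [V_ov · V_DS − ½ V_DS²] = 1.41 × [1.86 × 0.207 − 0.5 × 0.207²] = 0.513 mA.

Triode; I_D = 0.513 mA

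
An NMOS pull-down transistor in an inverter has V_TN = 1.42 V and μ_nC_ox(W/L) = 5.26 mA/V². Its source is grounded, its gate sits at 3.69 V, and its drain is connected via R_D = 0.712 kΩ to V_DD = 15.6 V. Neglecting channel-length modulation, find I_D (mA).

V_GS = V_G = 3.69 V, so V_ov = 3.69 − 1.42 = 2.27 V.
Assume saturation: I_D = ½ k_n V_ov² = 0.5 × 5.26 × 2.27² = 13.6 mA, giving V_DS = V_DD − I_D R_D = 15.6 − 13.6 × 0.712 = 5.95 V.
V_DS = 5.95 V ≥ V_ov = 2.27 V, confirming saturation.

I_D = 13.6 mA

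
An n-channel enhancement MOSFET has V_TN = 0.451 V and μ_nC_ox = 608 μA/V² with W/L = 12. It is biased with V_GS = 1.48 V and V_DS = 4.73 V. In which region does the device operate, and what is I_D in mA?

Saturation; I_D = 3.86 mA

k_n = μ_nC_ox · (W/L) = 7.296 mA/V².
V_ov = V_GS − V_TN = 1.48 − 0.451 = 1.03 V.
Since V_DS = 4.73 V ≥ V_ov = 1.03 V, the device is in saturation.
I_D = ½ k_n V_ov² = 0.5 × 7.296 × 1.03² = 3.86 mA.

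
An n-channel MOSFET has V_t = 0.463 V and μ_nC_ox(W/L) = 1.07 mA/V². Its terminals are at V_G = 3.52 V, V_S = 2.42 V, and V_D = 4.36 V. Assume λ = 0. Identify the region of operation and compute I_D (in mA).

Saturation; I_D = 0.217 mA

V_GS = V_G − V_S = 3.52 − 2.42 = 1.1 V; V_DS = V_D − V_S = 4.36 − 2.42 = 1.94 V.
V_ov = V_GS − V_t = 1.1 − 0.463 = 0.637 V.
Since V_DS = 1.94 V ≥ V_ov = 0.637 V, the device is in saturation.
I_D = ½ k_n V_ov² = 0.5 × 1.07 × 0.637² = 0.217 mA.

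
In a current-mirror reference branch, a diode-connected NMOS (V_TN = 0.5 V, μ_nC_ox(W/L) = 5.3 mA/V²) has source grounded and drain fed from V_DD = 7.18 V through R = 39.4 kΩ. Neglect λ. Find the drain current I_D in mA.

With gate tied to drain, V_GS = V_DS ≥ V_GS − V_TN, so the device is in saturation.
KCL at the drain: ½ k_n (V_GS − V_TN)² = (V_DD − V_GS)/R.
Let x = V_GS − 0.5. Then 104 x² + x − 6.68 = 0, giving x = 0.248 V (positive root), so V_GS = 0.748 V.
I_D = (V_DD − V_GS)/R = (7.18 − 0.748) / 39.4 = 0.163 mA.

I_D = 0.163 mA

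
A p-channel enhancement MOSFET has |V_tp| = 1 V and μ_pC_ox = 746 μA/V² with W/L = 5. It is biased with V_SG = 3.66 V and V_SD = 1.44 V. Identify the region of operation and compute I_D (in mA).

Triode; I_D = 10.4 mA

k_p = μ_pC_ox · (W/L) = 3.73 mA/V².
V_ov = V_SG − |V_tp| = 3.66 − 1 = 2.66 V.
Since V_SD = 1.44 V < V_ov = 2.66 V, the device is in the triode region.
I_D = k_p [V_ov · V_SD − ½ V_SD²] = 3.73 × [2.66 × 1.44 − 0.5 × 1.44²] = 10.4 mA.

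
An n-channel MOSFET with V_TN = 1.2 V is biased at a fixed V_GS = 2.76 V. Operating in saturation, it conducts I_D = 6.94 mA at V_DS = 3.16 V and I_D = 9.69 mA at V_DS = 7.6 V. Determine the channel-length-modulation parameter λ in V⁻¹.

With V_GS fixed, I_D ∝ (1 + λ V_DS) in saturation, so I_D2/I_D1 = (1 + λ V_DS2)/(1 + λ V_DS1).
9.69/6.94 = 1.396 = (1 + 7.6 λ)/(1 + 3.16 λ).
Solving: λ (I_D1 V_DS2 − I_D2 V_DS1) = I_D2 − I_D1, so λ = (9.69 − 6.94) / (6.94 × 7.6 − 9.69 × 3.16) = 2.75 / 22.1 = 0.124 V⁻¹.

λ = 0.124 V⁻¹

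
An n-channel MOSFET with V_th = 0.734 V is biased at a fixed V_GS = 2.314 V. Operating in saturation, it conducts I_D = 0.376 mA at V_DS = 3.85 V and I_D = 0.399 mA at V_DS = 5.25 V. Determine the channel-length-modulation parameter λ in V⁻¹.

λ = 0.0525 V⁻¹

With V_GS fixed, I_D ∝ (1 + λ V_DS) in saturation, so I_D2/I_D1 = (1 + λ V_DS2)/(1 + λ V_DS1).
0.399/0.376 = 1.061 = (1 + 5.25 λ)/(1 + 3.85 λ).
Solving: λ (I_D1 V_DS2 − I_D2 V_DS1) = I_D2 − I_D1, so λ = (0.399 − 0.376) / (0.376 × 5.25 − 0.399 × 3.85) = 0.023 / 0.438 = 0.0525 V⁻¹.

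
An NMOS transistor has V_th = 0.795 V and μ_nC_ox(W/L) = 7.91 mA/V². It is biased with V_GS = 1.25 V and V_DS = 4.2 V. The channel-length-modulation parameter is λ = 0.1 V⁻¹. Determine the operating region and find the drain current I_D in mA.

Saturation; I_D = 1.16 mA

V_ov = V_GS − V_th = 1.25 − 0.795 = 0.455 V.
Since V_DS = 4.2 V ≥ V_ov = 0.455 V, the device is in saturation.
I_D = ½ k_n V_ov² (1 + λ V_DS) = 0.5 × 7.91 × 0.455² × (1 + 0.1 × 4.2) = 1.16 mA.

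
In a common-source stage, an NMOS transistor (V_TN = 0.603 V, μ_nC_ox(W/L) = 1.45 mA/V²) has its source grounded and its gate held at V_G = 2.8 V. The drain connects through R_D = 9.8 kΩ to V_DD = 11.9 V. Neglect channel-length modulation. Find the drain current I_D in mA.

I_D = 1.17 mA

V_GS = V_G = 2.8 V, so V_ov = 2.8 − 0.603 = 2.2 V.
Assume saturation: I_D = ½ k_n V_ov² = 0.5 × 1.45 × 2.2² = 3.5 mA, giving V_DS = V_DD − I_D R_D = 11.9 − 3.5 × 9.8 = -22.4 V.
But -22.4 V < V_ov = 2.2 V, so the device is actually in triode.
In triode I_D = k_n[V_ov V_DS − ½ V_DS²] and I_D = (V_DD − V_DS)/R_D. Equating: 7.11 V_DS² − 32.22 V_DS + 11.9 = 0, giving V_DS = 0.406 V (the root below V_ov).
I_D = (11.9 − 0.406) / 9.8 = 1.17 mA.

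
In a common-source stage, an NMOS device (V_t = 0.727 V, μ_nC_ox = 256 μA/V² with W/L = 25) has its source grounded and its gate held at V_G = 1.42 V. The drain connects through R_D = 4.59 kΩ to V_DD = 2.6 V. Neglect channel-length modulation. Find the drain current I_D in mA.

V_GS = V_G = 1.42 V, so V_ov = 1.42 − 0.727 = 0.693 V.
k_n = μ_nC_ox · (W/L) = 6.4 mA/V².
Assume saturation: I_D = ½ k_n V_ov² = 0.5 × 6.4 × 0.693² = 1.54 mA, giving V_DS = V_DD − I_D R_D = 2.6 − 1.54 × 4.59 = -4.45 V.
But -4.45 V < V_ov = 0.693 V, so the device is actually in triode.
In triode I_D = k_n[V_ov V_DS − ½ V_DS²] and I_D = (V_DD − V_DS)/R_D. Equating: 14.7 V_DS² − 21.36 V_DS + 2.6 = 0, giving V_DS = 0.134 V (the root below V_ov).
I_D = (2.6 − 0.134) / 4.59 = 0.537 mA.

I_D = 0.537 mA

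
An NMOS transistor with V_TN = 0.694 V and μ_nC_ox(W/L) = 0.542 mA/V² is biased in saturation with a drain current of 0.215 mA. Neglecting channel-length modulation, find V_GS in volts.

In saturation I_D = ½ k_n (V_GS − V_TN)², so V_GS − V_TN = √(2 I_D / k_n) = √(2 × 0.215 / 0.542) = 0.891 V.
V_GS = 0.694 + 0.891 = 1.58 V.

V_GS = 1.58 V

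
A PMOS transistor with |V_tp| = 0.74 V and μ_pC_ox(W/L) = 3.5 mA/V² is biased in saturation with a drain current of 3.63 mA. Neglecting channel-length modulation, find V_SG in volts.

V_SG = 2.18 V

In saturation I_D = ½ k_p (V_SG − |V_tp|)², so V_SG − |V_tp| = √(2 I_D / k_p) = √(2 × 3.63 / 3.5) = 1.44 V.
V_SG = 0.74 + 1.44 = 2.18 V.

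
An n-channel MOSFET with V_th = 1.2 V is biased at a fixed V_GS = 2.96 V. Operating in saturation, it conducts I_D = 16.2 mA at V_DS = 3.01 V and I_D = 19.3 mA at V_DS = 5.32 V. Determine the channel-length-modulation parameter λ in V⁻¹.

With V_GS fixed, I_D ∝ (1 + λ V_DS) in saturation, so I_D2/I_D1 = (1 + λ V_DS2)/(1 + λ V_DS1).
19.3/16.2 = 1.191 = (1 + 5.32 λ)/(1 + 3.01 λ).
Solving: λ (I_D1 V_DS2 − I_D2 V_DS1) = I_D2 − I_D1, so λ = (19.3 − 16.2) / (16.2 × 5.32 − 19.3 × 3.01) = 3.1 / 28.1 = 0.11 V⁻¹.

λ = 0.110 V⁻¹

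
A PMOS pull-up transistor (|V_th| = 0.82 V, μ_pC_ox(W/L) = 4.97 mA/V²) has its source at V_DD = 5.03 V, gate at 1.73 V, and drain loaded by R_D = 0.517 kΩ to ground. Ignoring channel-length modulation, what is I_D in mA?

V_SG = V_DD − V_G = 5.03 − 1.73 = 3.3 V, so V_ov = 3.3 − 0.82 = 2.48 V.
Assume saturation: I_D = ½ k_p V_ov² = 0.5 × 4.97 × 2.48² = 15.3 mA, giving V_SD = V_DD − I_D R_D = 5.03 − 15.3 × 0.517 = -2.87 V.
But -2.87 V < V_ov = 2.48 V, so the device is actually in triode.
In triode I_D = k_p[V_ov V_SD − ½ V_SD²] and I_D = (V_DD − V_SD)/R_D. Equating: 1.28 V_SD² − 7.372 V_SD + 5.03 = 0, giving V_SD = 0.791 V (the root below V_ov).
I_D = (5.03 − 0.791) / 0.517 = 8.2 mA.

I_D = 8.20 mA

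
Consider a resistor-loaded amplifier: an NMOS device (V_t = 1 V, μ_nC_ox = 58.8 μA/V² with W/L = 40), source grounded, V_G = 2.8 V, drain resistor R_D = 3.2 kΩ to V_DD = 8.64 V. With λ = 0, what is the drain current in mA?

I_D = 2.47 mA

V_GS = V_G = 2.8 V, so V_ov = 2.8 − 1 = 1.8 V.
k_n = μ_nC_ox · (W/L) = 2.352 mA/V².
Assume saturation: I_D = ½ k_n V_ov² = 0.5 × 2.352 × 1.8² = 3.81 mA, giving V_DS = V_DD − I_D R_D = 8.64 − 3.81 × 3.2 = -3.55 V.
But -3.55 V < V_ov = 1.8 V, so the device is actually in triode.
In triode I_D = k_n[V_ov V_DS − ½ V_DS²] and I_D = (V_DD − V_DS)/R_D. Equating: 3.76 V_DS² − 14.55 V_DS + 8.64 = 0, giving V_DS = 0.733 V (the root below V_ov).
I_D = (8.64 − 0.733) / 3.2 = 2.47 mA.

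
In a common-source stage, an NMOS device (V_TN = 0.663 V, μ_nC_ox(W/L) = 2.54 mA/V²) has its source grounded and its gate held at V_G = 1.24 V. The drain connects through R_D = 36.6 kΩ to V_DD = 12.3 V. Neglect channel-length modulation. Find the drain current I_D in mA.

V_GS = V_G = 1.24 V, so V_ov = 1.24 − 0.663 = 0.577 V.
Assume saturation: I_D = ½ k_n V_ov² = 0.5 × 2.54 × 0.577² = 0.423 mA, giving V_DS = V_DD − I_D R_D = 12.3 − 0.423 × 36.6 = -3.18 V.
But -3.18 V < V_ov = 0.577 V, so the device is actually in triode.
In triode I_D = k_n[V_ov V_DS − ½ V_DS²] and I_D = (V_DD − V_DS)/R_D. Equating: 46.5 V_DS² − 54.64 V_DS + 12.3 = 0, giving V_DS = 0.303 V (the root below V_ov).
I_D = (12.3 − 0.303) / 36.6 = 0.328 mA.

I_D = 0.328 mA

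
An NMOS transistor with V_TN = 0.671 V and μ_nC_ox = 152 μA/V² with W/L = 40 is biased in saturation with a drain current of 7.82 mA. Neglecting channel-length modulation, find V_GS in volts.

V_GS = 2.27 V

k_n = μ_nC_ox · (W/L) = 6.08 mA/V².
In saturation I_D = ½ k_n (V_GS − V_TN)², so V_GS − V_TN = √(2 I_D / k_n) = √(2 × 7.82 / 6.08) = 1.6 V.
V_GS = 0.671 + 1.6 = 2.27 V.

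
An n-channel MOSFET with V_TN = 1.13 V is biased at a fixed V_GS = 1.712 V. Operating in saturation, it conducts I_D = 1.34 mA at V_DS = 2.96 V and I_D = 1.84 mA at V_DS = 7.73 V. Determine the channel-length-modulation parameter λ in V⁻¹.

With V_GS fixed, I_D ∝ (1 + λ V_DS) in saturation, so I_D2/I_D1 = (1 + λ V_DS2)/(1 + λ V_DS1).
1.84/1.34 = 1.373 = (1 + 7.73 λ)/(1 + 2.96 λ).
Solving: λ (I_D1 V_DS2 − I_D2 V_DS1) = I_D2 − I_D1, so λ = (1.84 − 1.34) / (1.34 × 7.73 − 1.84 × 2.96) = 0.5 / 4.91 = 0.102 V⁻¹.

λ = 0.102 V⁻¹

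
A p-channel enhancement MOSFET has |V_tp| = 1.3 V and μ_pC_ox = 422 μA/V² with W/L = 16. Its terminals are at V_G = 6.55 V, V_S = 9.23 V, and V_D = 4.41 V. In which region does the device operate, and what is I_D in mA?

Saturation; I_D = 6.43 mA

V_SG = V_S − V_G = 9.23 − 6.55 = 2.68 V; V_SD = V_S − V_D = 9.23 − 4.41 = 4.82 V.
k_p = μ_pC_ox · (W/L) = 6.752 mA/V².
V_ov = V_SG − |V_tp| = 2.68 − 1.3 = 1.38 V.
Since V_SD = 4.82 V ≥ V_ov = 1.38 V, the device is in saturation.
I_D = ½ k_p V_ov² = 0.5 × 6.752 × 1.38² = 6.43 mA.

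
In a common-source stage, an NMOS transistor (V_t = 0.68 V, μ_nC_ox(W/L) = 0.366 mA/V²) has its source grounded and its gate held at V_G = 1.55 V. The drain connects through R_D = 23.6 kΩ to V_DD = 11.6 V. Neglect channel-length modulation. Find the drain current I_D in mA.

I_D = 0.139 mA

V_GS = V_G = 1.55 V, so V_ov = 1.55 − 0.68 = 0.87 V.
Assume saturation: I_D = ½ k_n V_ov² = 0.5 × 0.366 × 0.87² = 0.139 mA, giving V_DS = V_DD − I_D R_D = 11.6 − 0.139 × 23.6 = 8.33 V.
V_DS = 8.33 V ≥ V_ov = 0.87 V, confirming saturation.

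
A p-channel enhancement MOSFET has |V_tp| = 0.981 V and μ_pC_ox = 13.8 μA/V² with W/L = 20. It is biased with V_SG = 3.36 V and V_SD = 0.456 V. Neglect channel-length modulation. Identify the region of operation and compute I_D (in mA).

k_p = μ_pC_ox · (W/L) = 0.276 mA/V².
V_ov = V_SG − |V_tp| = 3.36 − 0.981 = 2.38 V.
Since V_SD = 0.456 V < V_ov = 2.38 V, the device is in the triode region.
I_D = k_p [V_ov · V_SD − ½ V_SD²] = 0.276 × [2.38 × 0.456 − 0.5 × 0.456²] = 0.271 mA.

Triode; I_D = 0.271 mA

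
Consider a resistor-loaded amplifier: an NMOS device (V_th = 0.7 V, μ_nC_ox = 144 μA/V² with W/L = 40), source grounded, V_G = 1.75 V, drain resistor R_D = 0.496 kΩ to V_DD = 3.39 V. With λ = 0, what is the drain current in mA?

I_D = 3.18 mA

V_GS = V_G = 1.75 V, so V_ov = 1.75 − 0.7 = 1.05 V.
k_n = μ_nC_ox · (W/L) = 5.76 mA/V².
Assume saturation: I_D = ½ k_n V_ov² = 0.5 × 5.76 × 1.05² = 3.18 mA, giving V_DS = V_DD − I_D R_D = 3.39 − 3.18 × 0.496 = 1.82 V.
V_DS = 1.82 V ≥ V_ov = 1.05 V, confirming saturation.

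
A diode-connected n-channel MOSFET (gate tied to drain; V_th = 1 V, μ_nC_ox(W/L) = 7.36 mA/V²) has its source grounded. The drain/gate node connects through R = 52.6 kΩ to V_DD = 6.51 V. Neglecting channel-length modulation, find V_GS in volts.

V_GS = 1.17 V

With gate tied to drain, V_GS = V_DS ≥ V_GS − V_th, so the device is in saturation.
KCL at the drain: ½ k_n (V_GS − V_th)² = (V_DD − V_GS)/R.
Let x = V_GS − 1. Then 194 x² + x − 5.51 = 0, giving x = 0.166 V (positive root), so V_GS = 1.17 V.
I_D = (V_DD − V_GS)/R = (6.51 − 1.17) / 52.6 = 0.102 mA.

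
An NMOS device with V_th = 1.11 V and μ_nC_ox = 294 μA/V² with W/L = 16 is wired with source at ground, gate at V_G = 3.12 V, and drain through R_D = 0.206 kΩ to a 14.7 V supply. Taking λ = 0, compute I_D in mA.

I_D = 9.50 mA

V_GS = V_G = 3.12 V, so V_ov = 3.12 − 1.11 = 2.01 V.
k_n = μ_nC_ox · (W/L) = 4.704 mA/V².
Assume saturation: I_D = ½ k_n V_ov² = 0.5 × 4.704 × 2.01² = 9.5 mA, giving V_DS = V_DD − I_D R_D = 14.7 − 9.5 × 0.206 = 12.7 V.
V_DS = 12.7 V ≥ V_ov = 2.01 V, confirming saturation.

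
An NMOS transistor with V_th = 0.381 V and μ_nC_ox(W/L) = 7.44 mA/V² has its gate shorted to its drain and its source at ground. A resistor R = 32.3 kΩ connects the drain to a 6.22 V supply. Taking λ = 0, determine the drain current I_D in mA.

With gate tied to drain, V_GS = V_DS ≥ V_GS − V_th, so the device is in saturation.
KCL at the drain: ½ k_n (V_GS − V_th)² = (V_DD − V_GS)/R.
Let x = V_GS − 0.381. Then 120 x² + x − 5.839 = 0, giving x = 0.216 V (positive root), so V_GS = 0.597 V.
I_D = (V_DD − V_GS)/R = (6.22 − 0.597) / 32.3 = 0.174 mA.

I_D = 0.174 mA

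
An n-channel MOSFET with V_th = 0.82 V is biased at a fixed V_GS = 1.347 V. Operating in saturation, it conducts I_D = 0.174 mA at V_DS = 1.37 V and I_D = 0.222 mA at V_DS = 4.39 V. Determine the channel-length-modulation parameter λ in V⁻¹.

λ = 0.104 V⁻¹

With V_GS fixed, I_D ∝ (1 + λ V_DS) in saturation, so I_D2/I_D1 = (1 + λ V_DS2)/(1 + λ V_DS1).
0.222/0.174 = 1.276 = (1 + 4.39 λ)/(1 + 1.37 λ).
Solving: λ (I_D1 V_DS2 − I_D2 V_DS1) = I_D2 − I_D1, so λ = (0.222 − 0.174) / (0.174 × 4.39 − 0.222 × 1.37) = 0.048 / 0.46 = 0.104 V⁻¹.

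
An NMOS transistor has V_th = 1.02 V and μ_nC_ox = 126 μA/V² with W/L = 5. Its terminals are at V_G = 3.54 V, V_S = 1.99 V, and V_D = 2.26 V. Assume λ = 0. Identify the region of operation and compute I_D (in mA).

V_GS = V_G − V_S = 3.54 − 1.99 = 1.55 V; V_DS = V_D − V_S = 2.26 − 1.99 = 0.27 V.
k_n = μ_nC_ox · (W/L) = 0.63 mA/V².
V_ov = V_GS − V_th = 1.55 − 1.02 = 0.53 V.
Since V_DS = 0.27 V < V_ov = 0.53 V, the device is in the triode region.
I_D = k_n [V_ov · V_DS − ½ V_DS²] = 0.63 × [0.53 × 0.27 − 0.5 × 0.27²] = 0.0672 mA.

Triode; I_D = 0.0672 mA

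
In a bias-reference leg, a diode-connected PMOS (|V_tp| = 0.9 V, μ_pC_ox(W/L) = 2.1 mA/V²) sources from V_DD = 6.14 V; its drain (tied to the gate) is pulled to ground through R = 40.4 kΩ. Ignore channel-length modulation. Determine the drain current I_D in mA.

With gate tied to drain, V_SG = V_SD ≥ V_SG − |V_tp|, so the device is in saturation.
KCL at the drain: ½ k_p (V_SG − |V_tp|)² = (V_DD − V_SG)/R.
Let x = V_SG − 0.9. Then 42.4 x² + x − 5.24 = 0, giving x = 0.34 V (positive root), so V_SG = 1.24 V.
I_D = (V_DD − V_SG)/R = (6.14 − 1.24) / 40.4 = 0.121 mA.

I_D = 0.121 mA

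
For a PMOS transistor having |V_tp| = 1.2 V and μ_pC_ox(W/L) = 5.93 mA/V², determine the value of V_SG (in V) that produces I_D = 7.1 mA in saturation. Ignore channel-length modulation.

In saturation I_D = ½ k_p (V_SG − |V_tp|)², so V_SG − |V_tp| = √(2 I_D / k_p) = √(2 × 7.1 / 5.93) = 1.55 V.
V_SG = 1.2 + 1.55 = 2.75 V.

V_SG = 2.75 V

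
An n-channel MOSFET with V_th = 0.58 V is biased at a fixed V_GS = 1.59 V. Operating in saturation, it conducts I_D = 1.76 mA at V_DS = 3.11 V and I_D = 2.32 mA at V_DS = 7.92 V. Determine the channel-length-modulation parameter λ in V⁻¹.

With V_GS fixed, I_D ∝ (1 + λ V_DS) in saturation, so I_D2/I_D1 = (1 + λ V_DS2)/(1 + λ V_DS1).
2.32/1.76 = 1.318 = (1 + 7.92 λ)/(1 + 3.11 λ).
Solving: λ (I_D1 V_DS2 − I_D2 V_DS1) = I_D2 − I_D1, so λ = (2.32 − 1.76) / (1.76 × 7.92 − 2.32 × 3.11) = 0.56 / 6.72 = 0.0833 V⁻¹.

λ = 0.0833 V⁻¹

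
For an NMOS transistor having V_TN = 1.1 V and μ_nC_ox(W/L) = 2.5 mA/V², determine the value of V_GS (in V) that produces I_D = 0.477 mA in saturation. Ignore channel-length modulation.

In saturation I_D = ½ k_n (V_GS − V_TN)², so V_GS − V_TN = √(2 I_D / k_n) = √(2 × 0.477 / 2.5) = 0.618 V.
V_GS = 1.1 + 0.618 = 1.72 V.

V_GS = 1.72 V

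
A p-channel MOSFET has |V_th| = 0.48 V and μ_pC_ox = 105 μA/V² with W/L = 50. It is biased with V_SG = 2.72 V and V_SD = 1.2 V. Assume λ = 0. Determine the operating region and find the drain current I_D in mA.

k_p = μ_pC_ox · (W/L) = 5.25 mA/V².
V_ov = V_SG − |V_th| = 2.72 − 0.48 = 2.24 V.
Since V_SD = 1.2 V < V_ov = 2.24 V, the device is in the triode region.
I_D = k_p [V_ov · V_SD − ½ V_SD²] = 5.25 × [2.24 × 1.2 − 0.5 × 1.2²] = 10.3 mA.

Triode; I_D = 10.3 mA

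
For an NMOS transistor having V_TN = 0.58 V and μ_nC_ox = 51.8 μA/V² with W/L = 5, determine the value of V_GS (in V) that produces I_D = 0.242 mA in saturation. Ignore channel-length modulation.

V_GS = 1.95 V

k_n = μ_nC_ox · (W/L) = 0.259 mA/V².
In saturation I_D = ½ k_n (V_GS − V_TN)², so V_GS − V_TN = √(2 I_D / k_n) = √(2 × 0.242 / 0.259) = 1.37 V.
V_GS = 0.58 + 1.37 = 1.95 V.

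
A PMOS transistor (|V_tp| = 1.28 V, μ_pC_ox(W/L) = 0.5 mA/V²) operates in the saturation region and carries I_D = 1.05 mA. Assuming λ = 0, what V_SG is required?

V_SG = 3.33 V

In saturation I_D = ½ k_p (V_SG − |V_tp|)², so V_SG − |V_tp| = √(2 I_D / k_p) = √(2 × 1.05 / 0.5) = 2.05 V.
V_SG = 1.28 + 2.05 = 3.33 V.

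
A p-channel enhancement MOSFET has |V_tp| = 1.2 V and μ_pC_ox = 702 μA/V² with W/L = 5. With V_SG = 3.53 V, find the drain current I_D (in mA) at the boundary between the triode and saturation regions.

I_D = 9.53 mA

At the boundary V_SD = V_ov = V_SG − |V_tp| = 3.53 − 1.2 = 2.33 V.
k_p = μ_pC_ox · (W/L) = 3.51 mA/V².
I_D = ½ k_p V_ov² = 0.5 × 3.51 × 2.33² = 9.53 mA.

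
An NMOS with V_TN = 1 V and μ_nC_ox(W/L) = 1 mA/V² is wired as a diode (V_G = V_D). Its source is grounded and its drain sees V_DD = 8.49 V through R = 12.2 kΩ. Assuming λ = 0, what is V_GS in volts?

With gate tied to drain, V_GS = V_DS ≥ V_GS − V_TN, so the device is in saturation.
KCL at the drain: ½ k_n (V_GS − V_TN)² = (V_DD − V_GS)/R.
Let x = V_GS − 1. Then 6.1 x² + x − 7.49 = 0, giving x = 1.03 V (positive root), so V_GS = 2.03 V.
I_D = (V_DD − V_GS)/R = (8.49 − 2.03) / 12.2 = 0.53 mA.

V_GS = 2.03 V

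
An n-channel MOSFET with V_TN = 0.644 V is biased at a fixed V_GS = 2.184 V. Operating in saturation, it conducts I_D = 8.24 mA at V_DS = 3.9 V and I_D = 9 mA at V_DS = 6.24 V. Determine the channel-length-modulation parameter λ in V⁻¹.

λ = 0.0466 V⁻¹

With V_GS fixed, I_D ∝ (1 + λ V_DS) in saturation, so I_D2/I_D1 = (1 + λ V_DS2)/(1 + λ V_DS1).
9/8.24 = 1.092 = (1 + 6.24 λ)/(1 + 3.9 λ).
Solving: λ (I_D1 V_DS2 − I_D2 V_DS1) = I_D2 − I_D1, so λ = (9 − 8.24) / (8.24 × 6.24 − 9 × 3.9) = 0.76 / 16.3 = 0.0466 V⁻¹.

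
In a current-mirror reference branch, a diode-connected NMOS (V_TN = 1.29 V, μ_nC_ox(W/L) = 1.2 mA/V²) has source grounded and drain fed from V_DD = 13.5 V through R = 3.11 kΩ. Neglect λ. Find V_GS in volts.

V_GS = 3.59 V

With gate tied to drain, V_GS = V_DS ≥ V_GS − V_TN, so the device is in saturation.
KCL at the drain: ½ k_n (V_GS − V_TN)² = (V_DD − V_GS)/R.
Let x = V_GS − 1.29. Then 1.87 x² + x − 12.21 = 0, giving x = 2.3 V (positive root), so V_GS = 3.59 V.
I_D = (V_DD − V_GS)/R = (13.5 − 3.59) / 3.11 = 3.19 mA.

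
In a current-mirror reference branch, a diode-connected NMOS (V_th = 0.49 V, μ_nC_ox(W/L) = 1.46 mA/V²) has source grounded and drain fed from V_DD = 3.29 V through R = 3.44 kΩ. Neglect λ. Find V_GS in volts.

V_GS = 1.37 V

With gate tied to drain, V_GS = V_DS ≥ V_GS − V_th, so the device is in saturation.
KCL at the drain: ½ k_n (V_GS − V_th)² = (V_DD − V_GS)/R.
Let x = V_GS − 0.49. Then 2.51 x² + x − 2.8 = 0, giving x = 0.875 V (positive root), so V_GS = 1.37 V.
I_D = (V_DD − V_GS)/R = (3.29 − 1.37) / 3.44 = 0.559 mA.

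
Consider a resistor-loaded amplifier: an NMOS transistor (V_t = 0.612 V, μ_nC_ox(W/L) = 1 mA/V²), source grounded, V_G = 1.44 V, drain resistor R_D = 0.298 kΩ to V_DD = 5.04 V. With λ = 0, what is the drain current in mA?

V_GS = V_G = 1.44 V, so V_ov = 1.44 − 0.612 = 0.828 V.
Assume saturation: I_D = ½ k_n V_ov² = 0.5 × 1 × 0.828² = 0.343 mA, giving V_DS = V_DD − I_D R_D = 5.04 − 0.343 × 0.298 = 4.94 V.
V_DS = 4.94 V ≥ V_ov = 0.828 V, confirming saturation.

I_D = 0.343 mA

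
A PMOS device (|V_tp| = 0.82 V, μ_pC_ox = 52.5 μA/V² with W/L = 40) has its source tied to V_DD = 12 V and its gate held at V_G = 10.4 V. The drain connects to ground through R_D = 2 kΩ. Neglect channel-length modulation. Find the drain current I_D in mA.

V_SG = V_DD − V_G = 12 − 10.4 = 1.6 V, so V_ov = 1.6 − 0.82 = 0.78 V.
k_p = μ_pC_ox · (W/L) = 2.1 mA/V².
Assume saturation: I_D = ½ k_p V_ov² = 0.5 × 2.1 × 0.78² = 0.639 mA, giving V_SD = V_DD − I_D R_D = 12 − 0.639 × 2 = 10.7 V.
V_SD = 10.7 V ≥ V_ov = 0.78 V, confirming saturation.

I_D = 0.639 mA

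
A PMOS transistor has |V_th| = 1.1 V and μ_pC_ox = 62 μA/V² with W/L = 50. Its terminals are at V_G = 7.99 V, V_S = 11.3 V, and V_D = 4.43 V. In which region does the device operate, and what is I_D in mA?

Saturation; I_D = 7.57 mA

V_SG = V_S − V_G = 11.3 − 7.99 = 3.31 V; V_SD = V_S − V_D = 11.3 − 4.43 = 6.87 V.
k_p = μ_pC_ox · (W/L) = 3.1 mA/V².
V_ov = V_SG − |V_th| = 3.31 − 1.1 = 2.21 V.
Since V_SD = 6.87 V ≥ V_ov = 2.21 V, the device is in saturation.
I_D = ½ k_p V_ov² = 0.5 × 3.1 × 2.21² = 7.57 mA.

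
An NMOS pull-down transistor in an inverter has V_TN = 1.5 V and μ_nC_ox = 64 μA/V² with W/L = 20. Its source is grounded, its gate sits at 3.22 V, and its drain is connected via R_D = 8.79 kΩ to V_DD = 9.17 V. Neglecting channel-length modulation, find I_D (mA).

V_GS = V_G = 3.22 V, so V_ov = 3.22 − 1.5 = 1.72 V.
k_n = μ_nC_ox · (W/L) = 1.28 mA/V².
Assume saturation: I_D = ½ k_n V_ov² = 0.5 × 1.28 × 1.72² = 1.89 mA, giving V_DS = V_DD − I_D R_D = 9.17 − 1.89 × 8.79 = -7.47 V.
But -7.47 V < V_ov = 1.72 V, so the device is actually in triode.
In triode I_D = k_n[V_ov V_DS − ½ V_DS²] and I_D = (V_DD − V_DS)/R_D. Equating: 5.63 V_DS² − 20.35 V_DS + 9.17 = 0, giving V_DS = 0.527 V (the root below V_ov).
I_D = (9.17 − 0.527) / 8.79 = 0.983 mA.

I_D = 0.983 mA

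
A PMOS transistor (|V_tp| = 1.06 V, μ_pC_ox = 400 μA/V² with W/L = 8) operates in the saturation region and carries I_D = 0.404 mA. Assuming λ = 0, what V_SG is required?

k_p = μ_pC_ox · (W/L) = 3.2 mA/V².
In saturation I_D = ½ k_p (V_SG − |V_tp|)², so V_SG − |V_tp| = √(2 I_D / k_p) = √(2 × 0.404 / 3.2) = 0.502 V.
V_SG = 1.06 + 0.502 = 1.56 V.

V_SG = 1.56 V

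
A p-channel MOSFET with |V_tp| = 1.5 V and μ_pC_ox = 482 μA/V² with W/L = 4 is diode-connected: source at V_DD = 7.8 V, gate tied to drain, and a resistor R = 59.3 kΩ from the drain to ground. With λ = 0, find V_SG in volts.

With gate tied to drain, V_SG = V_SD ≥ V_SG − |V_tp|, so the device is in saturation.
k_p = μ_pC_ox · (W/L) = 1.928 mA/V².
KCL at the drain: ½ k_p (V_SG − |V_tp|)² = (V_DD − V_SG)/R.
Let x = V_SG − 1.5. Then 57.2 x² + x − 6.3 = 0, giving x = 0.323 V (positive root), so V_SG = 1.82 V.
I_D = (V_DD − V_SG)/R = (7.8 − 1.82) / 59.3 = 0.101 mA.

V_SG = 1.82 V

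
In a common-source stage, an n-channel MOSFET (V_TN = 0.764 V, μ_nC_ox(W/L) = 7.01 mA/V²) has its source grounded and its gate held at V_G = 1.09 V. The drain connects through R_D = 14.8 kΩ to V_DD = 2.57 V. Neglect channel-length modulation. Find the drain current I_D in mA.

V_GS = V_G = 1.09 V, so V_ov = 1.09 − 0.764 = 0.326 V.
Assume saturation: I_D = ½ k_n V_ov² = 0.5 × 7.01 × 0.326² = 0.372 mA, giving V_DS = V_DD − I_D R_D = 2.57 − 0.372 × 14.8 = -2.94 V.
But -2.94 V < V_ov = 0.326 V, so the device is actually in triode.
In triode I_D = k_n[V_ov V_DS − ½ V_DS²] and I_D = (V_DD − V_DS)/R_D. Equating: 51.9 V_DS² − 34.82 V_DS + 2.57 = 0, giving V_DS = 0.0844 V (the root below V_ov).
I_D = (2.57 − 0.0844) / 14.8 = 0.168 mA.

I_D = 0.168 mA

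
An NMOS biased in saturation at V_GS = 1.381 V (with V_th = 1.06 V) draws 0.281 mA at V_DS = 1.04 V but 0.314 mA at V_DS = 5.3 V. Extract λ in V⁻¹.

With V_GS fixed, I_D ∝ (1 + λ V_DS) in saturation, so I_D2/I_D1 = (1 + λ V_DS2)/(1 + λ V_DS1).
0.314/0.281 = 1.117 = (1 + 5.3 λ)/(1 + 1.04 λ).
Solving: λ (I_D1 V_DS2 − I_D2 V_DS1) = I_D2 − I_D1, so λ = (0.314 − 0.281) / (0.281 × 5.3 − 0.314 × 1.04) = 0.033 / 1.16 = 0.0284 V⁻¹.

λ = 0.0284 V⁻¹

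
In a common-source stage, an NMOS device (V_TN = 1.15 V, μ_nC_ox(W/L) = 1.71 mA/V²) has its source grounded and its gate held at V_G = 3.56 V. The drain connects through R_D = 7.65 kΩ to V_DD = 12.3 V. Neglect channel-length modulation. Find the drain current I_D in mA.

I_D = 1.55 mA

V_GS = V_G = 3.56 V, so V_ov = 3.56 − 1.15 = 2.41 V.
Assume saturation: I_D = ½ k_n V_ov² = 0.5 × 1.71 × 2.41² = 4.97 mA, giving V_DS = V_DD − I_D R_D = 12.3 − 4.97 × 7.65 = -25.7 V.
But -25.7 V < V_ov = 2.41 V, so the device is actually in triode.
In triode I_D = k_n[V_ov V_DS − ½ V_DS²] and I_D = (V_DD − V_DS)/R_D. Equating: 6.54 V_DS² − 32.53 V_DS + 12.3 = 0, giving V_DS = 0.412 V (the root below V_ov).
I_D = (12.3 − 0.412) / 7.65 = 1.55 mA.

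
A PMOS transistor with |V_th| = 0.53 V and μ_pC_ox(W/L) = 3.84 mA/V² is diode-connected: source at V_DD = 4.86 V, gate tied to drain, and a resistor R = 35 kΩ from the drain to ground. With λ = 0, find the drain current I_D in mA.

I_D = 0.117 mA

With gate tied to drain, V_SG = V_SD ≥ V_SG − |V_th|, so the device is in saturation.
KCL at the drain: ½ k_p (V_SG − |V_th|)² = (V_DD − V_SG)/R.
Let x = V_SG − 0.53. Then 67.2 x² + x − 4.33 = 0, giving x = 0.247 V (positive root), so V_SG = 0.777 V.
I_D = (V_DD − V_SG)/R = (4.86 − 0.777) / 35 = 0.117 mA.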